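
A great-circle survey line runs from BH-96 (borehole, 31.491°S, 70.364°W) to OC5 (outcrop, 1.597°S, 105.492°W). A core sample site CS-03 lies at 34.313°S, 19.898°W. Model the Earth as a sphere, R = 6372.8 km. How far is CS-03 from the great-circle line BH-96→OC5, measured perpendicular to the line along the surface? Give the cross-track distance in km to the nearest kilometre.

1264 km

δ₁₃ = central angle BH-96→CS-03 = 0.733567 rad  (haversine)
θ₁₃ = bearing BH-96→CS-03 = 107.924°,  θ₁₂ = bearing BH-96→OC5 = 305.037°
dₓₜ = R·arcsin(sin δ₁₃ · sin(θ₁₃ − θ₁₂)) = 6372.8·arcsin(0.66952·sin(-197.112°)) = 1263.737 km
|dₓₜ| = 1263.737 km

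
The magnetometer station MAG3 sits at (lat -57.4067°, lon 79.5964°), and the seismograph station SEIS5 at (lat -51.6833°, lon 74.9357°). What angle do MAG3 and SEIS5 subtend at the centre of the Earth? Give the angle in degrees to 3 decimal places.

Δφ = 5.7234°,  Δλ = -4.6607°
a = sin²(Δφ/2) + cos φ₁ cos φ₂ sin²(Δλ/2) = 0.003045
c = 2·arcsin(√a) = 0.110414 rad = 6.3263°

6.326°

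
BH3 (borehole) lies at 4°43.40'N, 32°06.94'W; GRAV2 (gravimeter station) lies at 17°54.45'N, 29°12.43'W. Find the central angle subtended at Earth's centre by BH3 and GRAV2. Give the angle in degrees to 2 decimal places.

BH3: φ = +4.72333°, λ = -32.11567°
GRAV2: φ = +17.90750°, λ = -29.20717°
Δφ = 13.1842°,  Δλ = 2.9085°
a = sin²(Δφ/2) + cos φ₁ cos φ₂ sin²(Δλ/2) = 0.013790
c = 2·arcsin(√a) = 0.235403 rad = 13.4876°

13.49°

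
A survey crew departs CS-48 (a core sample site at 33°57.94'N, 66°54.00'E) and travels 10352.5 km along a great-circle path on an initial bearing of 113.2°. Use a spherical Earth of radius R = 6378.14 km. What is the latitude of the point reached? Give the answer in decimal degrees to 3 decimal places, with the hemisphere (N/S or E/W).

20.824°S

CS-48: φ = +33.96567°, λ = +66.90000°
δ = d/R = 10352.5/6378.14 = 1.623122 rad
φ₂ = arcsin(sin φ₁ cos δ + cos φ₁ sin δ cos θ)
   = arcsin(0.55870·-0.05230 + 0.82937·0.99863·-0.39394) = -20.82399°
λ₂ = λ₁ + atan2(sin θ sin δ cos φ₁, cos δ − sin φ₁ sin φ₂) = 146.02050°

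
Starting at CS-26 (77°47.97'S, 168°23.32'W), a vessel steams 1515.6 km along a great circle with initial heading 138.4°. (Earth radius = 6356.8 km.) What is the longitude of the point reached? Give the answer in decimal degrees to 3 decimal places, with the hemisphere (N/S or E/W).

CS-26: φ = -77.79950°, λ = -168.38867°
δ = d/R = 1515.6/6356.8 = 0.238422 rad
φ₂ = arcsin(sin φ₁ cos δ + cos φ₁ sin δ cos θ)
   = arcsin(-0.97741·0.97171 + 0.21133·0.23617·-0.74780) = -80.78265°
λ₂ = λ₁ + atan2(sin θ sin δ cos φ₁, cos δ − sin φ₁ sin φ₂) = -90.18162°

90.182°W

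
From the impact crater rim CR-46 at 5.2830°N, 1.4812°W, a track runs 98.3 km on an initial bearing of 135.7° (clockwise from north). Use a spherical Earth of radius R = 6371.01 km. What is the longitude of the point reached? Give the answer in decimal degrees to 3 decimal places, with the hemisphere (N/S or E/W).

δ = d/R = 98.3/6371.01 = 0.015429 rad
φ₂ = arcsin(sin φ₁ cos δ + cos φ₁ sin δ cos θ)
   = arcsin(0.09208·0.99988 + 0.99575·0.01543·-0.71569) = 4.65001°
λ₂ = λ₁ + atan2(sin θ sin δ cos φ₁, cos δ − sin φ₁ sin φ₂) = -0.86175°

0.862°W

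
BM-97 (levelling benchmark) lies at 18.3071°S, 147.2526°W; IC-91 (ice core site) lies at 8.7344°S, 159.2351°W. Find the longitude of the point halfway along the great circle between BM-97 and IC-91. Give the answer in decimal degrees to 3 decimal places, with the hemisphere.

153.365°W

Bx = cos φ₂ cos Δλ = 0.966867,  By = cos φ₂ sin Δλ = -0.205205
φₘ = atan2(sin φ₁ + sin φ₂, √((cos φ₁ + Bx)² + By²)) = -13.59223°
λₘ = λ₁ + atan2(By, cos φ₁ + Bx) = -153.36492°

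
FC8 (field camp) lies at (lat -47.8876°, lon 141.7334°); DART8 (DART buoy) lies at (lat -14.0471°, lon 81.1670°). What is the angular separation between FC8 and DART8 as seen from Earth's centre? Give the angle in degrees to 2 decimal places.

60.02°

Δφ = 33.8405°,  Δλ = -60.5664°
a = sin²(Δφ/2) + cos φ₁ cos φ₂ sin²(Δλ/2) = 0.250131
c = 2·arcsin(√a) = 1.047499 rad = 60.0173°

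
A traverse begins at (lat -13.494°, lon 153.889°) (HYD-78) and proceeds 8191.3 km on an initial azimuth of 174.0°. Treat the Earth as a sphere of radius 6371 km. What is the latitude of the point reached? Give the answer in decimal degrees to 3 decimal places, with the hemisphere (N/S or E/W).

δ = d/R = 8191.3/6371 = 1.285717 rad
φ₂ = arcsin(sin φ₁ cos δ + cos φ₁ sin δ cos θ)
   = arcsin(-0.23334·0.28123 + 0.97239·0.95964·-0.99452) = -83.54478°
λ₂ = λ₁ + atan2(sin θ sin δ cos φ₁, cos δ − sin φ₁ sin φ₂) = -142.95714°

83.545°S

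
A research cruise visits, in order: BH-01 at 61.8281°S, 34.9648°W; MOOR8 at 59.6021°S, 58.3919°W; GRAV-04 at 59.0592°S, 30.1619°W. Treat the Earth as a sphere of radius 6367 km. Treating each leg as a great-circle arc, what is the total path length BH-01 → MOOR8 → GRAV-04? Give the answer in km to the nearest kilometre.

BH-01→MOOR8: c = 0.202571 rad, d = 1289.77 km
MOOR8→GRAV-04: c = 0.249604 rad, d = 1589.23 km
Total = 1289.77 + 1589.23 = 2878.99 km

2879 km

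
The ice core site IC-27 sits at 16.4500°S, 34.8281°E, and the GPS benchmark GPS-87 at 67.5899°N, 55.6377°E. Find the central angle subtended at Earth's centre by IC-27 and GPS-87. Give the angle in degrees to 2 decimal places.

Δφ = 84.0399°,  Δλ = 20.8096°
a = sin²(Δφ/2) + cos φ₁ cos φ₂ sin²(Δλ/2) = 0.460008
c = 2·arcsin(√a) = 1.490726 rad = 85.4123°

85.41°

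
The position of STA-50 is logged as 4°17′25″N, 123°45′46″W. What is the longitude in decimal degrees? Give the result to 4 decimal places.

123° + 45′/60 + 46″/3600 = 123 + 0.75000 + 0.01278 = 123.7628°

123.7628°W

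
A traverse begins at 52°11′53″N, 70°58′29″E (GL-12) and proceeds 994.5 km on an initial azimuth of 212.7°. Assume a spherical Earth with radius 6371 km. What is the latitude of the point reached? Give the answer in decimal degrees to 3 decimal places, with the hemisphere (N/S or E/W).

44.454°N

GL-12: φ = +52.19806°, λ = +70.97472°
δ = d/R = 994.5/6371 = 0.156098 rad
φ₂ = arcsin(sin φ₁ cos δ + cos φ₁ sin δ cos θ)
   = arcsin(0.79013·0.98784 + 0.61293·0.15546·-0.84151) = 44.45429°
λ₂ = λ₁ + atan2(sin θ sin δ cos φ₁, cos δ − sin φ₁ sin φ₂) = 64.21752°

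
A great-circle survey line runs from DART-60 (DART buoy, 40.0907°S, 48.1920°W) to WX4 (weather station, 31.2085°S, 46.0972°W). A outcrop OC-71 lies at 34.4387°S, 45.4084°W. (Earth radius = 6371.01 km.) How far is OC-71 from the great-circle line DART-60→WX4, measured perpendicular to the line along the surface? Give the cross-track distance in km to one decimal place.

126.1 km

δ₁₃ = central angle DART-60→OC-71 = 0.105937 rad  (haversine)
θ₁₃ = bearing DART-60→OC-71 = 22.258°,  θ₁₂ = bearing DART-60→WX4 = 11.473°
dₓₜ = R·arcsin(sin δ₁₃ · sin(θ₁₃ − θ₁₂)) = 6371.01·arcsin(0.10574·sin(10.785°)) = 126.071 km
|dₓₜ| = 126.071 km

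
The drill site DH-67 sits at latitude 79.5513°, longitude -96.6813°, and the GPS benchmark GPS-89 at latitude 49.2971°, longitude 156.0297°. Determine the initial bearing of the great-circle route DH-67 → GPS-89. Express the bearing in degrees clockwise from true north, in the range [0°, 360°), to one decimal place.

Δλ = -107.2890°
y = sin Δλ · cos φ₂ = -0.622672
x = cos φ₁ sin φ₂ − sin φ₁ cos φ₂ cos Δλ = 0.328081
θ = atan2(y, x) = -62.2156° → 297.7844° (mod 360°)

297.8°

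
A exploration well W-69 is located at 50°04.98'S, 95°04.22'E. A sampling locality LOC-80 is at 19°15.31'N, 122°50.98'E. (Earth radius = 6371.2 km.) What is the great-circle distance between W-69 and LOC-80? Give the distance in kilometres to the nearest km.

W-69: φ = -50.08300°, λ = +95.07033°
LOC-80: φ = +19.25517°, λ = +122.84967°
Δφ = 69.3382°,  Δλ = 27.7793°
a = sin²(Δφ/2) + cos φ₁ cos φ₂ sin²(Δλ/2) = 0.358483
c = 2·arcsin(√a) = 1.283839 rad = 73.5586°
d = R·c = 6371.2 × 1.283839 = 8179.6 km

8180 km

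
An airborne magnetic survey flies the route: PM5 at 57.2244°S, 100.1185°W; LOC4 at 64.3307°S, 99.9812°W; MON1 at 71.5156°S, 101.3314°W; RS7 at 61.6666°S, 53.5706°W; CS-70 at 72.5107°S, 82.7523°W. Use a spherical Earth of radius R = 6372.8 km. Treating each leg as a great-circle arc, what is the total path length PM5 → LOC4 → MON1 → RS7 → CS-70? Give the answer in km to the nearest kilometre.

PM5→LOC4: c = 0.124034 rad, d = 790.44 km
LOC4→MON1: c = 0.125705 rad, d = 801.09 km
MON1→RS7: c = 0.359872 rad, d = 2293.39 km
RS7→CS-70: c = 0.268990 rad, d = 1714.22 km
Total = 790.44 + 801.09 + 2293.39 + 1714.22 = 5599.15 km

5599 km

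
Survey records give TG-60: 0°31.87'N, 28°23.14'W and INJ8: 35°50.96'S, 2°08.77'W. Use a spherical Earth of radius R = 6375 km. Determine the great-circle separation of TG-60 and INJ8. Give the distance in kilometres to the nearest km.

4875 km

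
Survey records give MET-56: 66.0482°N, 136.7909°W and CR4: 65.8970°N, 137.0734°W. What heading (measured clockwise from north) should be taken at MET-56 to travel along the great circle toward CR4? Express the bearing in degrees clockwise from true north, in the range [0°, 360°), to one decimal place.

Δλ = -0.2825°
y = sin Δλ · cos φ₂ = -0.002014
x = cos φ₁ sin φ₂ − sin φ₁ cos φ₂ cos Δλ = -0.002634
θ = atan2(y, x) = -142.6086° → 217.3914° (mod 360°)

217.4°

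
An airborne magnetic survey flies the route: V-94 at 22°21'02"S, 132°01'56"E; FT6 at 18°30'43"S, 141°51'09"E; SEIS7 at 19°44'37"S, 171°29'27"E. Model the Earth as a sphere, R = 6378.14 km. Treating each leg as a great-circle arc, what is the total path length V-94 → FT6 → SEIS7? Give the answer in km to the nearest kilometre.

V-94: φ = -22.35056°, λ = +132.03222°
FT6: φ = -18.51194°, λ = +141.85250°
SEIS7: φ = -19.74361°, λ = +171.49083°
V-94→FT6: c = 0.173965 rad, d = 1109.58 km
FT6→SEIS7: c = 0.488588 rad, d = 3116.28 km
Total = 1109.58 + 3116.28 = 4225.86 km

4226 km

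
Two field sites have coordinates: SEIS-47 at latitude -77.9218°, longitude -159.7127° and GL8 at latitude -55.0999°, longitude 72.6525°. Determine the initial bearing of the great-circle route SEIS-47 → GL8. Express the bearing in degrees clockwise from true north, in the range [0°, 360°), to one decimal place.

Δλ = -127.6348°
y = sin Δλ · cos φ₂ = -0.453094
x = cos φ₁ sin φ₂ − sin φ₁ cos φ₂ cos Δλ = -0.513248
θ = atan2(y, x) = -138.5620° → 221.4380° (mod 360°)

221.4°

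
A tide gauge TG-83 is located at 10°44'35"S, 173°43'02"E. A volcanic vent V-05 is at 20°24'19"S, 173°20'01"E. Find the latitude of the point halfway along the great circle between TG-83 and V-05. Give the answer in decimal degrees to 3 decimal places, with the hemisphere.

TG-83: φ = -10.74306°, λ = +173.71722°
V-05: φ = -20.40528°, λ = +173.33361°
Bx = cos φ₂ cos Δλ = 0.937229,  By = cos φ₂ sin Δλ = -0.006275
φₘ = atan2(sin φ₁ + sin φ₂, √((cos φ₁ + Bx)² + By²)) = -15.57425°
λₘ = λ₁ + atan2(By, cos φ₁ + Bx) = 173.52994°

15.574°S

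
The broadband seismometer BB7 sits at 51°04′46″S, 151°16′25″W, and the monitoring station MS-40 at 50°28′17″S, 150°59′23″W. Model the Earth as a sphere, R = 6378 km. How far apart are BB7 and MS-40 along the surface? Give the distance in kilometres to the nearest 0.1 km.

70.6 km

BB7: φ = -51.07944°, λ = -151.27361°
MS-40: φ = -50.47139°, λ = -150.98972°
Δφ = 0.6081°,  Δλ = 0.2839°
a = sin²(Δφ/2) + cos φ₁ cos φ₂ sin²(Δλ/2) = 0.000031
c = 2·arcsin(√a) = 0.011065 rad = 0.6340°
d = R·c = 6378 × 0.011065 = 70.6 km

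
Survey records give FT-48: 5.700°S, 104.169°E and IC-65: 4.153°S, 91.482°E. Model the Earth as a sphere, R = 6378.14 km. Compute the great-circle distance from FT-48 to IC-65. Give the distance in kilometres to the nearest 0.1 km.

1417.5 km

Δφ = 1.5470°,  Δλ = -12.6870°
a = sin²(Δφ/2) + cos φ₁ cos φ₂ sin²(Δλ/2) = 0.012298
c = 2·arcsin(√a) = 0.222248 rad = 12.7339°
d = R·c = 6378.14 × 0.222248 = 1417.5 km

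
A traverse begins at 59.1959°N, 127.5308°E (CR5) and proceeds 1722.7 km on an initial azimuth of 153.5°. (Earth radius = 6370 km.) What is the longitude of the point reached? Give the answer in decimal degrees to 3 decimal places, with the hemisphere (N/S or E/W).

δ = d/R = 1722.7/6370 = 0.270440 rad
φ₂ = arcsin(sin φ₁ cos δ + cos φ₁ sin δ cos θ)
   = arcsin(0.85892·0.96365 + 0.51210·0.26716·-0.89493) = 44.85115°
λ₂ = λ₁ + atan2(sin θ sin δ cos φ₁, cos δ − sin φ₁ sin φ₂) = 137.21070°

137.211°E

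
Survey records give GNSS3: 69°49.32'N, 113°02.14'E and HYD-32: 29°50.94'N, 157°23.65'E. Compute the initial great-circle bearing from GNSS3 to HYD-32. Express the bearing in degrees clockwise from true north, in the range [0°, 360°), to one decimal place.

124.1°

GNSS3: φ = +69.82200°, λ = +113.03567°
HYD-32: φ = +29.84900°, λ = +157.39417°
Δλ = 44.3585°
y = sin Δλ · cos φ₂ = 0.606397
x = cos φ₁ sin φ₂ − sin φ₁ cos φ₂ cos Δλ = -0.410389
θ = atan2(y, x) = 124.0888° → 124.0888° (mod 360°)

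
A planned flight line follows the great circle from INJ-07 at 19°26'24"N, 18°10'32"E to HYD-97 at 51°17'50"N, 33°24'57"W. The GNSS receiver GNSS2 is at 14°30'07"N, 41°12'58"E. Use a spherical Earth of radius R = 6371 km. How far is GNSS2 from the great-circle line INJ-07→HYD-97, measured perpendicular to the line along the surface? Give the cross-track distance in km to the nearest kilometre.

1655 km

INJ-07: φ = +19.44000°, λ = +18.17556°
HYD-97: φ = +51.29722°, λ = -33.41583°
GNSS2: φ = +14.50194°, λ = +41.21611°
δ₁₃ = central angle INJ-07→GNSS2 = 0.393792 rad  (haversine)
θ₁₃ = bearing INJ-07→GNSS2 = 99.053°,  θ₁₂ = bearing INJ-07→HYD-97 = 321.072°
dₓₜ = R·arcsin(sin δ₁₃ · sin(θ₁₃ − θ₁₂)) = 6371·arcsin(0.38369·sin(-222.019°)) = 1654.836 km
|dₓₜ| = 1654.836 km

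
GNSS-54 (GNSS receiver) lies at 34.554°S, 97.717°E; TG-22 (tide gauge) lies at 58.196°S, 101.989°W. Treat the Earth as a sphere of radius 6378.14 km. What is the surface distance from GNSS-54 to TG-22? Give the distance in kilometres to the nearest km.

Δφ = -23.6420°,  Δλ = 160.2940°
a = sin²(Δφ/2) + cos φ₁ cos φ₂ sin²(Δλ/2) = 0.463301
c = 2·arcsin(√a) = 1.497332 rad = 85.7908°
d = R·c = 6378.14 × 1.497332 = 9550.2 km

9550 km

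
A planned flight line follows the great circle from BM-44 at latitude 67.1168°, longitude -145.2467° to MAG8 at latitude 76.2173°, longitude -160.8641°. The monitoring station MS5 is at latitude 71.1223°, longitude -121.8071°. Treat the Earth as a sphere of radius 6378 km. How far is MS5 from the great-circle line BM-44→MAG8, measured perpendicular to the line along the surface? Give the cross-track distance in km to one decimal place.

δ₁₃ = central angle BM-44→MS5 = 0.160326 rad  (haversine)
θ₁₃ = bearing BM-44→MS5 = 53.726°,  θ₁₂ = bearing BM-44→MAG8 = 338.906°
dₓₜ = R·arcsin(sin δ₁₃ · sin(θ₁₃ − θ₁₂)) = 6378·arcsin(0.15964·sin(-285.180°)) = 986.590 km
|dₓₜ| = 986.590 km

986.6 km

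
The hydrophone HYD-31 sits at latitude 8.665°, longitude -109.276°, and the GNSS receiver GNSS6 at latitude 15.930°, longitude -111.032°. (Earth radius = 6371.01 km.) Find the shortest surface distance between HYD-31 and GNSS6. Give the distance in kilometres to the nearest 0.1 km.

830.0 km

Δφ = 7.2650°,  Δλ = -1.7560°
a = sin²(Δφ/2) + cos φ₁ cos φ₂ sin²(Δλ/2) = 0.004237
c = 2·arcsin(√a) = 0.130281 rad = 7.4645°
d = R·c = 6371.01 × 0.130281 = 830.0 km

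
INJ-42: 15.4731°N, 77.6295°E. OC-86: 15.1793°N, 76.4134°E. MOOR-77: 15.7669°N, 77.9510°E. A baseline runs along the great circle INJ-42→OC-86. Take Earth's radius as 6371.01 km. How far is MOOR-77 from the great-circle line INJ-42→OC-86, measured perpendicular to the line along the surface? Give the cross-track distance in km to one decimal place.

23.5 km

δ₁₃ = central angle INJ-42→MOOR-77 = 0.007450 rad  (haversine)
θ₁₃ = bearing INJ-42→MOOR-77 = 46.459°,  θ₁₂ = bearing INJ-42→OC-86 = 256.098°
dₓₜ = R·arcsin(sin δ₁₃ · sin(θ₁₃ − θ₁₂)) = 6371.01·arcsin(0.00745·sin(-209.639°)) = 23.471 km
|dₓₜ| = 23.471 km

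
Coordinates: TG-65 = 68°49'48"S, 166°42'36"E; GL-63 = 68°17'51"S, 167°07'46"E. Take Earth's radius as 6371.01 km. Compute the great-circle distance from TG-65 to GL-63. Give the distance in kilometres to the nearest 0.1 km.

61.6 km

TG-65: φ = -68.83000°, λ = +166.71000°
GL-63: φ = -68.29750°, λ = +167.12944°
Δφ = 0.5325°,  Δλ = 0.4194°
a = sin²(Δφ/2) + cos φ₁ cos φ₂ sin²(Δλ/2) = 0.000023
c = 2·arcsin(√a) = 0.009671 rad = 0.5541°
d = R·c = 6371.01 × 0.009671 = 61.6 km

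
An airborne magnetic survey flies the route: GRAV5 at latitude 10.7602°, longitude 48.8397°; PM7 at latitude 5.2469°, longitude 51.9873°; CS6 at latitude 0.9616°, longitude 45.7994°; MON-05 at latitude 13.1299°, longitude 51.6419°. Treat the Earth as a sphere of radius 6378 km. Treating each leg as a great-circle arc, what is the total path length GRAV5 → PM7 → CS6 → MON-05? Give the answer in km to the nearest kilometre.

3042 km

GRAV5→PM7: c = 0.110527 rad, d = 704.94 km
PM7→CS6: c = 0.131218 rad, d = 836.91 km
CS6→MON-05: c = 0.235170 rad, d = 1499.92 km
Total = 704.94 + 836.91 + 1499.92 = 3041.77 km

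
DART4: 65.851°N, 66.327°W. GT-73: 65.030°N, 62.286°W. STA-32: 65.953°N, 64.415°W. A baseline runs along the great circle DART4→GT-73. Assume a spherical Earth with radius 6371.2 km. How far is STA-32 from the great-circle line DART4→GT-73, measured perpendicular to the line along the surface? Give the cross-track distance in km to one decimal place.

δ₁₃ = central angle DART4→STA-32 = 0.013740 rad  (haversine)
θ₁₃ = bearing DART4→STA-32 = 81.684°,  θ₁₂ = bearing DART4→GT-73 = 114.202°
dₓₜ = R·arcsin(sin δ₁₃ · sin(θ₁₃ − θ₁₂)) = 6371.2·arcsin(0.01374·sin(-32.518°)) = -47.060 km
|dₓₜ| = 47.060 km

47.1 km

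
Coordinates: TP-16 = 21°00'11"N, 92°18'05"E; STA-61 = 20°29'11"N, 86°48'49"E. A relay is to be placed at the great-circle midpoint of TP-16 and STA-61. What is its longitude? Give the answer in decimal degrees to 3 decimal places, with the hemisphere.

TP-16: φ = +21.00306°, λ = +92.30139°
STA-61: φ = +20.48639°, λ = +86.81361°
Bx = cos φ₂ cos Δλ = 0.932462,  By = cos φ₂ sin Δλ = -0.089585
φₘ = atan2(sin φ₁ + sin φ₂, √((cos φ₁ + Bx)² + By²)) = 20.76650°
λₘ = λ₁ + atan2(By, cos φ₁ + Bx) = 89.55281°

89.553°E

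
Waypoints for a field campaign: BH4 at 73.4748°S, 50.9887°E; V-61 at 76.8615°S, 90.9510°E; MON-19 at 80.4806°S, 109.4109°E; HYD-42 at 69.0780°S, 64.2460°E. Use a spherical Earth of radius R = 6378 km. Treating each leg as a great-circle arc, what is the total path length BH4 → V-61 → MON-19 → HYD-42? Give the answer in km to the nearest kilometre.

3482 km

BH4→V-61: c = 0.183809 rad, d = 1172.33 km
V-61→MON-19: c = 0.088669 rad, d = 565.53 km
MON-19→HYD-42: c = 0.273452 rad, d = 1744.08 km
Total = 1172.33 + 565.53 + 1744.08 = 3481.94 km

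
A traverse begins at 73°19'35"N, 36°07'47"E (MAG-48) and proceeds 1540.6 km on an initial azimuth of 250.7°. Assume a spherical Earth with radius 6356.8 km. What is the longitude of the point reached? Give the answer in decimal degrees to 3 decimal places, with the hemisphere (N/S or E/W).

3.555°E

MAG-48: φ = +73.32639°, λ = +36.12972°
δ = d/R = 1540.6/6356.8 = 0.242355 rad
φ₂ = arcsin(sin φ₁ cos δ + cos φ₁ sin δ cos θ)
   = arcsin(0.95795·0.97078 + 0.28692·0.23999·-0.33051) = 65.12133°
λ₂ = λ₁ + atan2(sin θ sin δ cos φ₁, cos δ − sin φ₁ sin φ₂) = 3.55525°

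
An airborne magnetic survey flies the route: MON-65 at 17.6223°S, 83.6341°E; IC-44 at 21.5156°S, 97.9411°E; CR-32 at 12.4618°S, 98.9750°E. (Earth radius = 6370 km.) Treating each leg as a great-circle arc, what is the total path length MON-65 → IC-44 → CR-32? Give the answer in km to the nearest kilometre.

2572 km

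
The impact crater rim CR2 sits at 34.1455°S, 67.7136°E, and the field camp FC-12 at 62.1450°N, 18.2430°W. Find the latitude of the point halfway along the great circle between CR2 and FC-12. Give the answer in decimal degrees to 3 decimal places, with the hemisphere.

Bx = cos φ₂ cos Δλ = 0.032946,  By = cos φ₂ sin Δλ = -0.466073
φₘ = atan2(sin φ₁ + sin φ₂, √((cos φ₁ + Bx)² + By²)) = 18.25637°
λₘ = λ₁ + atan2(By, cos φ₁ + Bx) = 39.27399°

18.256°N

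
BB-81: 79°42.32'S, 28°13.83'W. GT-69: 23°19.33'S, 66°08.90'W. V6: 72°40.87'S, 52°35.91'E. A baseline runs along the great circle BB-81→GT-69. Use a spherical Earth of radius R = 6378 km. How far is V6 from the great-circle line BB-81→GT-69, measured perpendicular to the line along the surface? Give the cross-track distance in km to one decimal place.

888.9 km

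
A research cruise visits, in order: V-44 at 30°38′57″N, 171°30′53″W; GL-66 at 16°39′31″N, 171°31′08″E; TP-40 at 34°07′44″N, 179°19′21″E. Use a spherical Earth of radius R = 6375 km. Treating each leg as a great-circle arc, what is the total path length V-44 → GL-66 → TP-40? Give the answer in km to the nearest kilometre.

V-44: φ = +30.64917°, λ = -171.51472°
GL-66: φ = +16.65861°, λ = +171.51889°
TP-40: φ = +34.12889°, λ = +179.32250°
V-44→GL-66: c = 0.364048 rad, d = 2320.80 km
GL-66→TP-40: c = 0.328496 rad, d = 2094.16 km
Total = 2320.80 + 2094.16 = 4414.96 km

4415 km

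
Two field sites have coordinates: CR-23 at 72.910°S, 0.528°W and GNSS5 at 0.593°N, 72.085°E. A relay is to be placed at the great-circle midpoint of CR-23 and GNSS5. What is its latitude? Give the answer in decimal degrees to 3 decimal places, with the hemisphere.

Bx = cos φ₂ cos Δλ = 0.298808,  By = cos φ₂ sin Δλ = 0.954257
φₘ = atan2(sin φ₁ + sin φ₂, √((cos φ₁ + Bx)² + By²)) = -40.08687°
λₘ = λ₁ + atan2(By, cos φ₁ + Bx) = 57.62790°

40.087°S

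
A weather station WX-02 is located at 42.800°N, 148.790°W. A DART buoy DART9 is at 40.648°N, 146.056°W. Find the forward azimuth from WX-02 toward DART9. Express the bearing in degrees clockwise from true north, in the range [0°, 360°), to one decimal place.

135.6°

Δλ = 2.7340°
y = sin Δλ · cos φ₂ = 0.036191
x = cos φ₁ sin φ₂ − sin φ₁ cos φ₂ cos Δλ = -0.036964
θ = atan2(y, x) = 135.6056° → 135.6056° (mod 360°)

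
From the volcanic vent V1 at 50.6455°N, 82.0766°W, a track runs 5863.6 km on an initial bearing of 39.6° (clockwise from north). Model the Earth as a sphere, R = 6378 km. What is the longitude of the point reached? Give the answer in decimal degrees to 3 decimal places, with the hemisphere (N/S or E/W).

17.913°E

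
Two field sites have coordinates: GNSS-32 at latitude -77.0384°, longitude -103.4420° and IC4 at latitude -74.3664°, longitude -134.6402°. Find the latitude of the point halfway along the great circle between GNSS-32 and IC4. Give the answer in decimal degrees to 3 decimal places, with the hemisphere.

Bx = cos φ₂ cos Δλ = 0.230512,  By = cos φ₂ sin Δλ = -0.139593
φₘ = atan2(sin φ₁ + sin φ₂, √((cos φ₁ + Bx)² + By²)) = -76.20423°
λₘ = λ₁ + atan2(By, cos φ₁ + Bx) = -120.50462°

76.204°S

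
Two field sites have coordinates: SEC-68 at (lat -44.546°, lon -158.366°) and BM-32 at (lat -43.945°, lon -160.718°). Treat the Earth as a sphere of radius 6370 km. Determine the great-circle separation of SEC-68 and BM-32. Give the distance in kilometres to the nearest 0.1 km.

Δφ = 0.6010°,  Δλ = -2.3520°
a = sin²(Δφ/2) + cos φ₁ cos φ₂ sin²(Δλ/2) = 0.000244
c = 2·arcsin(√a) = 0.031220 rad = 1.7888°
d = R·c = 6370 × 0.031220 = 198.9 km

198.9 km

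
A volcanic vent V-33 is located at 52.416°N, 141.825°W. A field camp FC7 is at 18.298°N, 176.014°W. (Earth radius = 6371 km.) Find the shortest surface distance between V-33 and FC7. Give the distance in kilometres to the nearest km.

Δφ = -34.1180°,  Δλ = -34.1890°
a = sin²(Δφ/2) + cos φ₁ cos φ₂ sin²(Δλ/2) = 0.136094
c = 2·arcsin(√a) = 0.755671 rad = 43.2967°
d = R·c = 6371 × 0.755671 = 4814.4 km

4814 km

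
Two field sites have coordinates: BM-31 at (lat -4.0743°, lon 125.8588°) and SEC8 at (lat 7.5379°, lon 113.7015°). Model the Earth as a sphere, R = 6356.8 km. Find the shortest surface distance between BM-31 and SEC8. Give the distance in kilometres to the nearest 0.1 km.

Δφ = 11.6122°,  Δλ = -12.1573°
a = sin²(Δφ/2) + cos φ₁ cos φ₂ sin²(Δλ/2) = 0.021322
c = 2·arcsin(√a) = 0.293091 rad = 16.7929°
d = R·c = 6356.8 × 0.293091 = 1863.1 km

1863.1 km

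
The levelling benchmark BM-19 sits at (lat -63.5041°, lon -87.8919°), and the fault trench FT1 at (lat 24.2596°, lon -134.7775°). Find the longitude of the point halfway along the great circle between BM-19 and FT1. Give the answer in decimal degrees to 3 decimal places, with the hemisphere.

119.791°W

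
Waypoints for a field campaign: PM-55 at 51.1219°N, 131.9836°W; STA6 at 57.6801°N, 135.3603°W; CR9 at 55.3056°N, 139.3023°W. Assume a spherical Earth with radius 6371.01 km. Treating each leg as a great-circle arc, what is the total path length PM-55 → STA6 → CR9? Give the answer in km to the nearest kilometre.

1119 km

PM-55→STA6: c = 0.119455 rad, d = 761.05 km
STA6→CR9: c = 0.056196 rad, d = 358.03 km
Total = 761.05 + 358.03 = 1119.08 km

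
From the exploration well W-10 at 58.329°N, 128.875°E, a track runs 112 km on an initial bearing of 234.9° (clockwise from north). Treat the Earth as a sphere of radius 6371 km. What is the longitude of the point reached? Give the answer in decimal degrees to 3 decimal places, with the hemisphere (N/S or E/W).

δ = d/R = 112/6371 = 0.017580 rad
φ₂ = arcsin(sin φ₁ cos δ + cos φ₁ sin δ cos θ)
   = arcsin(0.85108·0.99985 + 0.52504·0.01758·-0.57501) = 57.74040°
λ₂ = λ₁ + atan2(sin θ sin δ cos φ₁, cos δ − sin φ₁ sin φ₂) = 127.33098°

127.331°E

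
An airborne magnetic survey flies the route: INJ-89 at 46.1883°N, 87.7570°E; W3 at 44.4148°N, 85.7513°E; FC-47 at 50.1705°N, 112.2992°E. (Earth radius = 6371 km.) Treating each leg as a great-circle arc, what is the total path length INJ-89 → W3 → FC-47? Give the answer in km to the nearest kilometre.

INJ-89→W3: c = 0.039549 rad, d = 251.97 km
W3→FC-47: c = 0.327904 rad, d = 2089.08 km
Total = 251.97 + 2089.08 = 2341.05 km

2341 km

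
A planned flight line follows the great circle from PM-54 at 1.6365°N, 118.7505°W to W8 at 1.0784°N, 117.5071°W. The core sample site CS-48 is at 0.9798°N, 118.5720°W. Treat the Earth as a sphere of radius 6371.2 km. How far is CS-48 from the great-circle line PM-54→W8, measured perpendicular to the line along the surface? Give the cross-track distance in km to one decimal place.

58.5 km

δ₁₃ = central angle PM-54→CS-48 = 0.011877 rad  (haversine)
θ₁₃ = bearing PM-54→CS-48 = 164.795°,  θ₁₂ = bearing PM-54→W8 = 114.163°
dₓₜ = R·arcsin(sin δ₁₃ · sin(θ₁₃ − θ₁₂)) = 6371.2·arcsin(0.01188·sin(50.632°)) = 58.501 km
|dₓₜ| = 58.501 km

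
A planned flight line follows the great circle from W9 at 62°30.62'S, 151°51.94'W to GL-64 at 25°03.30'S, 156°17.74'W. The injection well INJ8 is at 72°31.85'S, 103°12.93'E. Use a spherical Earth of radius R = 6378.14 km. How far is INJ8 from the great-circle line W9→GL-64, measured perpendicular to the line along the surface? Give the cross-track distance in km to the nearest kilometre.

W9: φ = -62.51033°, λ = -151.86567°
GL-64: φ = -25.05500°, λ = -156.29567°
INJ8: φ = -72.53083°, λ = +103.21550°
δ₁₃ = central angle W9→INJ8 = 0.625780 rad  (haversine)
θ₁₃ = bearing W9→INJ8 = 209.685°,  θ₁₂ = bearing W9→GL-64 = 353.411°
dₓₜ = R·arcsin(sin δ₁₃ · sin(θ₁₃ − θ₁₂)) = 6378.14·arcsin(0.58573·sin(-143.725°)) = -2257.166 km
|dₓₜ| = 2257.166 km

2257 km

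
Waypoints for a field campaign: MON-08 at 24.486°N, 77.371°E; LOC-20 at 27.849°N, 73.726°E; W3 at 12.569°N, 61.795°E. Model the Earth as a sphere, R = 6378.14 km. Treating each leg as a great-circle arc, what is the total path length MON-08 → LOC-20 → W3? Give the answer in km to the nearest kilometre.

2628 km

MON-08→LOC-20: c = 0.081874 rad, d = 522.21 km
LOC-20→W3: c = 0.330111 rad, d = 2105.49 km
Total = 522.21 + 2105.49 = 2627.70 km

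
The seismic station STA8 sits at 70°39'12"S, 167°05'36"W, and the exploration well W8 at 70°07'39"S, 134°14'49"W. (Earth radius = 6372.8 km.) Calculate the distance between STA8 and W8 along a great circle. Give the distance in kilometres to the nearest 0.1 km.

1212.5 km

STA8: φ = -70.65333°, λ = -167.09333°
W8: φ = -70.12750°, λ = -134.24694°
Δφ = 0.5258°,  Δλ = 32.8464°
a = sin²(Δφ/2) + cos φ₁ cos φ₂ sin²(Δλ/2) = 0.009023
c = 2·arcsin(√a) = 0.190264 rad = 10.9013°
d = R·c = 6372.8 × 0.190264 = 1212.5 km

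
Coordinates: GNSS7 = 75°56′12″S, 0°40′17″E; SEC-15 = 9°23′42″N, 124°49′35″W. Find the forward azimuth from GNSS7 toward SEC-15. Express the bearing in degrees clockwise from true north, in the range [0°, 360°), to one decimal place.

GNSS7: φ = -75.93667°, λ = +0.67139°
SEC-15: φ = +9.39500°, λ = -124.82639°
Δλ = -125.4978°
y = sin Δλ · cos φ₂ = -0.803218
x = cos φ₁ sin φ₂ − sin φ₁ cos φ₂ cos Δλ = -0.516046
θ = atan2(y, x) = -122.7196° → 237.2804° (mod 360°)

237.3°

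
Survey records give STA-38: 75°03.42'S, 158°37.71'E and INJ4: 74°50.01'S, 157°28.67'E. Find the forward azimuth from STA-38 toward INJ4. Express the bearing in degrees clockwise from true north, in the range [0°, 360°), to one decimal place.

306.2°

STA-38: φ = -75.05700°, λ = +158.62850°
INJ4: φ = -74.83350°, λ = +157.47783°
Δλ = -1.1507°
y = sin Δλ · cos φ₂ = -0.005254
x = cos φ₁ sin φ₂ − sin φ₁ cos φ₂ cos Δλ = 0.003850
θ = atan2(y, x) = -53.7674° → 306.2326° (mod 360°)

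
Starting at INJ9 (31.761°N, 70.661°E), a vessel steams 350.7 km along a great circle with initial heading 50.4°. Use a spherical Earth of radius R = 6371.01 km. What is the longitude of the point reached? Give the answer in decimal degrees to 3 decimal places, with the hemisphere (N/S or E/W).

73.583°E

δ = d/R = 350.7/6371.01 = 0.055046 rad
φ₂ = arcsin(sin φ₁ cos δ + cos φ₁ sin δ cos θ)
   = arcsin(0.52638·0.99849 + 0.85025·0.05502·0.63742) = 33.73815°
λ₂ = λ₁ + atan2(sin θ sin δ cos φ₁, cos δ − sin φ₁ sin φ₂) = 73.58308°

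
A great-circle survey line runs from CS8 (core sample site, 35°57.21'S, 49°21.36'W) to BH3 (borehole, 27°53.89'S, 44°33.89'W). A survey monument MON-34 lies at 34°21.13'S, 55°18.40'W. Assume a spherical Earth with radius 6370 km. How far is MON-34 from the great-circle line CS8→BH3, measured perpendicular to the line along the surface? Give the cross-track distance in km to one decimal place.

557.7 km

CS8: φ = -35.95350°, λ = -49.35600°
BH3: φ = -27.89817°, λ = -44.56483°
MON-34: φ = -34.35217°, λ = -55.30667°
δ₁₃ = central angle CS8→MON-34 = 0.089379 rad  (haversine)
θ₁₃ = bearing CS8→MON-34 = 286.488°,  θ₁₂ = bearing CS8→BH3 = 28.088°
dₓₜ = R·arcsin(sin δ₁₃ · sin(θ₁₃ − θ₁₂)) = 6370·arcsin(0.08926·sin(258.400°)) = -557.687 km
|dₓₜ| = 557.687 km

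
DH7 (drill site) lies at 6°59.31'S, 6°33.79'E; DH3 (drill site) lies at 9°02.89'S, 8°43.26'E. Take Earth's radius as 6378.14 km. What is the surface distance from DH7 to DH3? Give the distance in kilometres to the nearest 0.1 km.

DH7: φ = -6.98850°, λ = +6.56317°
DH3: φ = -9.04817°, λ = +8.72100°
Δφ = -2.0597°,  Δλ = 2.1578°
a = sin²(Δφ/2) + cos φ₁ cos φ₂ sin²(Δλ/2) = 0.000671
c = 2·arcsin(√a) = 0.051796 rad = 2.9677°
d = R·c = 6378.14 × 0.051796 = 330.4 km

330.4 km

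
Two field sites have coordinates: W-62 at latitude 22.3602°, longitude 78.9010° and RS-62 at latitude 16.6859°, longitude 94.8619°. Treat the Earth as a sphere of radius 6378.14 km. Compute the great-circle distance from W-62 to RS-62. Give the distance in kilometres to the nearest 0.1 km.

Δφ = -5.6743°,  Δλ = 15.9609°
a = sin²(Δφ/2) + cos φ₁ cos φ₂ sin²(Δλ/2) = 0.019525
c = 2·arcsin(√a) = 0.280384 rad = 16.0648°
d = R·c = 6378.14 × 0.280384 = 1788.3 km

1788.3 km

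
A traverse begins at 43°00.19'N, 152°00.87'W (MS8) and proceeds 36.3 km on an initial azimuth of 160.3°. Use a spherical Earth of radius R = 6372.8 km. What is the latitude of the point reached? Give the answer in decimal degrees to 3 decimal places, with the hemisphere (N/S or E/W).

42.696°N

MS8: φ = +43.00317°, λ = -152.01450°
δ = d/R = 36.3/6372.8 = 0.005696 rad
φ₂ = arcsin(sin φ₁ cos δ + cos φ₁ sin δ cos θ)
   = arcsin(0.68204·0.99998 + 0.73132·0.00570·-0.94147) = 42.69581°
λ₂ = λ₁ + atan2(sin θ sin δ cos φ₁, cos δ − sin φ₁ sin φ₂) = -151.86481°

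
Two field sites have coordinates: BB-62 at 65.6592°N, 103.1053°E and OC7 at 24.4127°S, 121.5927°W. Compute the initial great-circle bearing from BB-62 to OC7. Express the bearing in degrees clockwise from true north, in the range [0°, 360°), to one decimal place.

Δλ = 135.3020°
y = sin Δλ · cos φ₂ = 0.640483
x = cos φ₁ sin φ₂ − sin φ₁ cos φ₂ cos Δλ = 0.419385
θ = atan2(y, x) = 56.7834° → 56.7834° (mod 360°)

56.8°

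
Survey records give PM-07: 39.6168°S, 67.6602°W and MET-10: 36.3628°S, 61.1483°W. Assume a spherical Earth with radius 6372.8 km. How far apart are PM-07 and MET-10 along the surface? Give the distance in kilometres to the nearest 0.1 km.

Δφ = 3.2540°,  Δλ = 6.5119°
a = sin²(Δφ/2) + cos φ₁ cos φ₂ sin²(Δλ/2) = 0.002807
c = 2·arcsin(√a) = 0.106016 rad = 6.0743°
d = R·c = 6372.8 × 0.106016 = 675.6 km

675.6 km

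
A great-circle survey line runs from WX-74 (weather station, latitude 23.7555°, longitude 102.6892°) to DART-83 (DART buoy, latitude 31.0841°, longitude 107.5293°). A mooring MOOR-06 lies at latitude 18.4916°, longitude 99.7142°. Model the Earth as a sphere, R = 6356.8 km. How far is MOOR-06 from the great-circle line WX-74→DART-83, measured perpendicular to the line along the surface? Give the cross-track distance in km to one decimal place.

δ₁₃ = central angle WX-74→MOOR-06 = 0.103846 rad  (haversine)
θ₁₃ = bearing WX-74→MOOR-06 = 208.348°,  θ₁₂ = bearing WX-74→DART-83 = 29.295°
dₓₜ = R·arcsin(sin δ₁₃ · sin(θ₁₃ − θ₁₂)) = 6356.8·arcsin(0.10366·sin(179.053°)) = 10.892 km
|dₓₜ| = 10.892 km

10.9 km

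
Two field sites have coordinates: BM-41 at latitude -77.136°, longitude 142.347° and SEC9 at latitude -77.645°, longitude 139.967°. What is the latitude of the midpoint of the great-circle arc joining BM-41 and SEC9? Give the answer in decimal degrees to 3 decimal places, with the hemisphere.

77.393°S

Bx = cos φ₂ cos Δλ = 0.213784,  By = cos φ₂ sin Δλ = -0.008885
φₘ = atan2(sin φ₁ + sin φ₂, √((cos φ₁ + Bx)² + By²)) = -77.39313°
λₘ = λ₁ + atan2(By, cos φ₁ + Bx) = 141.18063°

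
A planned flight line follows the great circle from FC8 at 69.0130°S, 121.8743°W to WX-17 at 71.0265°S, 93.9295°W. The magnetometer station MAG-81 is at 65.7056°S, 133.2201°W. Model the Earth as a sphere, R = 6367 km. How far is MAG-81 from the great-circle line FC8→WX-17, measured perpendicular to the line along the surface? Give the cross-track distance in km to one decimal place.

δ₁₃ = central angle FC8→MAG-81 = 0.095380 rad  (haversine)
θ₁₃ = bearing FC8→MAG-81 = 301.801°,  θ₁₂ = bearing FC8→WX-17 = 114.840°
dₓₜ = R·arcsin(sin δ₁₃ · sin(θ₁₃ − θ₁₂)) = 6367·arcsin(0.09524·sin(186.961°)) = -73.487 km
|dₓₜ| = 73.487 km

73.5 km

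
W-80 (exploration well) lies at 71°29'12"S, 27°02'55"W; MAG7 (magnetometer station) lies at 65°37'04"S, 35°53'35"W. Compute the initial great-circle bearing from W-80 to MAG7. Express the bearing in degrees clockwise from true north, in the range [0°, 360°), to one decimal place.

W-80: φ = -71.48667°, λ = -27.04861°
MAG7: φ = -65.61778°, λ = -35.89306°
Δλ = -8.8444°
y = sin Δλ · cos φ₂ = -0.063472
x = cos φ₁ sin φ₂ − sin φ₁ cos φ₂ cos Δλ = 0.097598
θ = atan2(y, x) = -33.0378° → 326.9622° (mod 360°)

327.0°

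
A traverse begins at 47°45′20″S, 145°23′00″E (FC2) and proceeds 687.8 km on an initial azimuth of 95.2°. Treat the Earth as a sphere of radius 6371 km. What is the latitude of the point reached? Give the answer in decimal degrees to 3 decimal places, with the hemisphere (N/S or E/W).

FC2: φ = -47.75556°, λ = +145.38333°
δ = d/R = 687.8/6371 = 0.107958 rad
φ₂ = arcsin(sin φ₁ cos δ + cos φ₁ sin δ cos θ)
   = arcsin(-0.74028·0.99418 + 0.67230·0.10775·-0.09063) = -47.94814°
λ₂ = λ₁ + atan2(sin θ sin δ cos φ₁, cos δ − sin φ₁ sin φ₂) = 154.60205°

47.948°S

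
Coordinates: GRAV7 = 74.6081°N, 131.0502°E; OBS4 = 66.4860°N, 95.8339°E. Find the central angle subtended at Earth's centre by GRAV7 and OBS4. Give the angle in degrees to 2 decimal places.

13.93°

Δφ = -8.1221°,  Δλ = -35.2163°
a = sin²(Δφ/2) + cos φ₁ cos φ₂ sin²(Δλ/2) = 0.014706
c = 2·arcsin(√a) = 0.243134 rad = 13.9305°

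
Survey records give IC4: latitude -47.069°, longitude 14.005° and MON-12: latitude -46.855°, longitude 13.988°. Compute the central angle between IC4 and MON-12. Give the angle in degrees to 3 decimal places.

0.214°

Δφ = 0.2140°,  Δλ = -0.0170°
a = sin²(Δφ/2) + cos φ₁ cos φ₂ sin²(Δλ/2) = 0.000003
c = 2·arcsin(√a) = 0.003740 rad = 0.2143°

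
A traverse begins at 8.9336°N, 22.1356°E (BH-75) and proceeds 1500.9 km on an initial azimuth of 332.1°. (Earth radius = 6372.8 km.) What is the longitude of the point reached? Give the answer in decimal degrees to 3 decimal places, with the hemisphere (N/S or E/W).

15.429°E

δ = d/R = 1500.9/6372.8 = 0.235517 rad
φ₂ = arcsin(sin φ₁ cos δ + cos φ₁ sin δ cos θ)
   = arcsin(0.15529·0.97239 + 0.98787·0.23335·0.88377) = 20.77651°
λ₂ = λ₁ + atan2(sin θ sin δ cos φ₁, cos δ − sin φ₁ sin φ₂) = 15.42909°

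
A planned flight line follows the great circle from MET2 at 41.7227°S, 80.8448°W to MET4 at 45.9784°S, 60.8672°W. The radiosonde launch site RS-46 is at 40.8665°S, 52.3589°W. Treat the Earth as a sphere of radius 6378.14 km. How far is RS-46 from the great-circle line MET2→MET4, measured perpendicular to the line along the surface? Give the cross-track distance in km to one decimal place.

δ₁₃ = central angle MET2→RS-46 = 0.372131 rad  (haversine)
θ₁₃ = bearing MET2→RS-46 = 97.266°,  θ₁₂ = bearing MET2→MET4 = 113.257°
dₓₜ = R·arcsin(sin δ₁₃ · sin(θ₁₃ − θ₁₂)) = 6378.14·arcsin(0.36360·sin(-15.990°)) = -639.923 km
|dₓₜ| = 639.923 km

639.9 km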